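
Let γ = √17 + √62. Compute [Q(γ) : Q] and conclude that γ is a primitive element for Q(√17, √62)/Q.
[Q(γ) : Q] = 4 (equivalently, Q(γ) = Q(√17, √62))

Obviously Q(γ) ⊆ Q(√17, √62), and [Q(√17, √62):Q] = 4 (since 17, 62 are distinct squarefree integers > 1 with 1054 not a perfect square). To show equality we compute the minimal polynomial of γ. From γ = √17 + √62: γ^2 = 17 + 2√(1054) + 62 = 79 + 2√(1054), so γ^2 - 79 = 2√(1054); squaring, (γ^2 - 79)^2 = 4·1054, i.e. γ^4 - 158γ^2 + 6241 - 4216 = 0, i.e. γ^4 - 158γ^2 + 2025 = 0. So γ is a root of x^4 - 158x^2 + 2025. This polynomial is irreducible over Q: it has no rational root (each ±√17 ± √62 is irrational), and any factorization into two quadratics over Q would force √(1054) ∈ Q (pairing opposite roots) or √17, √62 ∈ Q (other pairings), all impossible. Hence [Q(γ):Q] = 4 = [Q(√17, √62):Q], so Q(γ) = Q(√17, √62).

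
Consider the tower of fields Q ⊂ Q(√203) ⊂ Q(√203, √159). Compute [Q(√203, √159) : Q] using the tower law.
[Q(√203, √159) : Q] = 4

[Q(√203):Q] = 2 (min poly x^2 - 203, irreducible since 203 is squarefree > 1). For the top step, suppose √159 ∈ Q(√203), say √159 = c + d√203 with c, d ∈ Q. Squaring: 159 = c^2 + 203d^2 + 2cd√203. Since √203 ∉ Q this forces 2cd = 0. If d = 0 then √159 = c ∈ Q, contradicting 159 squarefree > 1. If c = 0 then 159 = 203d^2, so 203·159 = (203d)^2 is a perfect square in Q — but 203·159 = 32277 is not a perfect square (since 203 and 159 are distinct squarefree integers). Contradiction. Hence √159 ∉ Q(√203), so x^2 - 159 stays irreducible over Q(√203) and [Q(√203, √159) : Q(√203)] = 2. By the tower law, [Q(√203, √159) : Q] = 2 · 2 = 4.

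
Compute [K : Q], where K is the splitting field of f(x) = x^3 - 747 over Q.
[K : Q] = 6

The roots of x^3 - 747 are ∛747, ω∛747, ω^2∛747 where ω = e^(2πi/3) is a primitive cube root of unity, so K = Q(∛747, ω). Now [Q(∛747):Q] = 3 (since 747 is not a perfect cube, x^3 - 747 is irreducible) and [Q(ω):Q] = 2. Both 2 and 3 divide [K:Q], and [K:Q] ≤ 3·2 = 6, so [K:Q] = 6. (Equivalently: Q(∛747) ⊂ R but ω ∉ R, so [K : Q(∛747)] = 2.)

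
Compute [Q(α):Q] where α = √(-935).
[Q(α):Q] = 2

[Q(α):Q] equals the degree of the minimal polynomial of α. Here α^2 = -935 and x^2 + 935 is irreducible (d = -935 is squarefree, ≠ 1, hence not a square), so deg(m_α) = 2. Thus [Q(α):Q] = 2.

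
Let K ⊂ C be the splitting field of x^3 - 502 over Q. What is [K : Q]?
[K : Q] = 6

The roots of x^3 - 502 are ∛502, ω∛502, ω^2∛502 where ω = e^(2πi/3) is a primitive cube root of unity, so K = Q(∛502, ω). Now [Q(∛502):Q] = 3 (since 502 is not a perfect cube, x^3 - 502 is irreducible) and [Q(ω):Q] = 2. Both 2 and 3 divide [K:Q], and [K:Q] ≤ 3·2 = 6, so [K:Q] = 6. (Equivalently: Q(∛502) ⊂ R but ω ∉ R, so [K : Q(∛502)] = 2.)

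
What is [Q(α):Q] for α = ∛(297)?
[Q(α):Q] = 3

The minimal polynomial of α is x^3 - 297, irreducible over Q since 297 is not a perfect cube (so x^3 - 297 has no rational root). Hence [Q(α):Q] = deg(m_α) = 3.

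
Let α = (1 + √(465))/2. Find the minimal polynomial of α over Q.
m_α(x) = x^2 - x - 116

From 2α - 1 = √(465), squaring gives (2α - 1)^2 = 465, i.e. 4α^2 - 4α + 1 = 465, so α^2 - α + (1 - 465)/4 = 0. Since 465 ≡ 1 (mod 4), (1 - 465)/4 = -116 ∈ Z. The polynomial x^2 - x - 116 has discriminant 1 - 4·(-116) = 465, which is not a perfect square in Q (d = 465 is squarefree and ≠ 1), so x^2 - x - 116 is irreducible over Q. It is the minimal polynomial of α.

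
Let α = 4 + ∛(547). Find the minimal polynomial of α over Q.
m_α(x) = x^3 - 12x^2 + 48x - 611

Set β = α - 4 = ∛(547), so β^3 = 547. Then (α - 4)^3 - 547 = 0, i.e. α is a root of g(x) = (x - 4)^3 - 547 = x^3 - 12x^2 + 48x - 611. Since g(x) = h(x - 4) where h(x) = x^3 - 547, and h is irreducible over Q (because 547 is not a perfect cube, so h has no rational root, and a monic cubic with no rational root is irreducible), g is also irreducible (irreducibility is preserved under the substitution x → x - 4). Hence m_α(x) = x^3 - 12x^2 + 48x - 611.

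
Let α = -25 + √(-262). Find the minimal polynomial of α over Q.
m_α(x) = x^2 + 50x + 887

From α + 25 = √(-262), squaring gives (α + 25)^2 = -262, i.e. α^2 + 50α + 625 = -262, so α^2 + 50α + 887 = 0. The discriminant of x^2 + 50x + 887 is (50)^2 - 4·(887) = 2500 - 3548 = -1048, and 4·(-262) is not a perfect square in Q since -262 is squarefree and ≠ 1. Hence x^2 + 50x + 887 is irreducible over Q and is the minimal polynomial of α.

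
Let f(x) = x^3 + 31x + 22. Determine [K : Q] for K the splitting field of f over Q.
[K : Q] = 6

By the rational root test, any rational root of the monic integer polynomial f(x) = x^3 + 31x + 22 must be an integer dividing the constant term 22, i.e. one of ±{1, 2, 11, 22}. Evaluating: f(1) = 54, f(-1) = -10, f(2) = 92, f(-2) = -48, f(11) = 1694, f(-11) = -1650, f(22) = 11352, f(-22) = -11308; none is 0, so f has no rational root and is therefore irreducible over Q (a cubic with no linear factor over a field is irreducible). For an irreducible cubic, the Galois group is A_3 or S_3 according as the discriminant disc(f) = -4a^3 - 27b^2 = -4·(31)^3 - 27·(22)^2 = -132232 is or is not a square in Q. Here disc(f) = -132232 is not a perfect square in Q, so the Galois group of f over Q is not contained in A_3 and must be all of S_3. The splitting field has degree |S_3| = 6 over Q, so [K : Q] = 6.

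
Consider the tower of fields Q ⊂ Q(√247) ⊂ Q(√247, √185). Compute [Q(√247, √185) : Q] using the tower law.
[Q(√247, √185) : Q] = 4

[Q(√247):Q] = 2 (min poly x^2 - 247, irreducible since 247 is squarefree > 1). For the top step, suppose √185 ∈ Q(√247), say √185 = c + d√247 with c, d ∈ Q. Squaring: 185 = c^2 + 247d^2 + 2cd√247. Since √247 ∉ Q this forces 2cd = 0. If d = 0 then √185 = c ∈ Q, contradicting 185 squarefree > 1. If c = 0 then 185 = 247d^2, so 247·185 = (247d)^2 is a perfect square in Q — but 247·185 = 45695 is not a perfect square (since 247 and 185 are distinct squarefree integers). Contradiction. Hence √185 ∉ Q(√247), so x^2 - 185 stays irreducible over Q(√247) and [Q(√247, √185) : Q(√247)] = 2. By the tower law, [Q(√247, √185) : Q] = 2 · 2 = 4.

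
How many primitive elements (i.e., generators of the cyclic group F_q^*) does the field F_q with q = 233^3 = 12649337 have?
There are φ(12649336) = 5233536 primitive elements

F_q^* is cyclic of order q - 1 = 12649336. A cyclic group of order m has exactly φ(m) generators. Here m = 12649336 = 2^3 · 7 · 29 · 7789, so the number of primitive elements is φ(12649336) = 5233536.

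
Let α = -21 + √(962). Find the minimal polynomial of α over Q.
m_α(x) = x^2 + 42x - 521

From α + 21 = √(962), squaring gives (α + 21)^2 = 962, i.e. α^2 + 42α + 441 = 962, so α^2 + 42α - 521 = 0. The discriminant of x^2 + 42x - 521 is (42)^2 - 4·(-521) = 1764 + 2084 = 3848, and 4·(962) is not a perfect square in Q since 962 is squarefree and ≠ 1. Hence x^2 + 42x - 521 is irreducible over Q and is the minimal polynomial of α.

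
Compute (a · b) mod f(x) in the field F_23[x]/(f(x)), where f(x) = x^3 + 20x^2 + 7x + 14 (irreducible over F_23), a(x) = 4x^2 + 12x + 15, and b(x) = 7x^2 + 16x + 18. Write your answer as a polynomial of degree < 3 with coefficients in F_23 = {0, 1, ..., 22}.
a · b ≡ 18x^2 + 4x + 12 (mod f(x))

Multiply in F_23[x]: a(x)·b(x) = (4x^2 + 12x + 15)·(7x^2 + 16x + 18) = 5x^4 + 10x^3 + x^2 + 19x + 17. This has degree ≥ 3, so divide by f(x) over F_23: 5x^4 + 10x^3 + x^2 + 19x + 17 = (5x + 2)·(x^3 + 20x^2 + 7x + 14) + (18x^2 + 4x + 12). Hence a·b ≡ 18x^2 + 4x + 12 (mod f). (F_23[x]/(f) is a field with 23^3 = 12167 elements since f is irreducible of degree 3.)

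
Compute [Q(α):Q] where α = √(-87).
[Q(α):Q] = 2

[Q(α):Q] equals the degree of the minimal polynomial of α. Here α^2 = -87 and x^2 + 87 is irreducible (d = -87 is squarefree, ≠ 1, hence not a square), so deg(m_α) = 2. Thus [Q(α):Q] = 2.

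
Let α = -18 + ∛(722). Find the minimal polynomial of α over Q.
m_α(x) = x^3 + 54x^2 + 972x + 5110

Set β = α + 18 = ∛(722), so β^3 = 722. Then (α + 18)^3 - 722 = 0, i.e. α is a root of g(x) = (x + 18)^3 - 722 = x^3 + 54x^2 + 972x + 5110. Since g(x) = h(x + 18) where h(x) = x^3 - 722, and h is irreducible over Q (because 722 is not a perfect cube, so h has no rational root, and a monic cubic with no rational root is irreducible), g is also irreducible (irreducibility is preserved under the substitution x → x + 18). Hence m_α(x) = x^3 + 54x^2 + 972x + 5110.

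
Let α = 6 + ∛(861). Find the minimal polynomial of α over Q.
m_α(x) = x^3 - 18x^2 + 108x - 1077

Set β = α - 6 = ∛(861), so β^3 = 861. Then (α - 6)^3 - 861 = 0, i.e. α is a root of g(x) = (x - 6)^3 - 861 = x^3 - 18x^2 + 108x - 1077. Since g(x) = h(x - 6) where h(x) = x^3 - 861, and h is irreducible over Q (because 861 is not a perfect cube, so h has no rational root, and a monic cubic with no rational root is irreducible), g is also irreducible (irreducibility is preserved under the substitution x → x - 6). Hence m_α(x) = x^3 - 18x^2 + 108x - 1077.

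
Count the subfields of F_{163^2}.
F_{163^2} has 2 subfields

The subfields of F_{p^n} are exactly the fields F_{p^d} for d | n (each is the fixed field of the unique index-d subgroup of Gal(F_{p^n}/F_p) ≅ Z/nZ). The divisors of n = 2 are {1, 2}, giving 2 subfields: F_{163^1}, F_{163^2}.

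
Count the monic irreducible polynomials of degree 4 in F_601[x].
There are 32616450300 monic irreducible polynomials of degree 4 over F_601

Each element of F_{601^4} that lies in no proper subfield is a root of exactly one monic irreducible of degree 4 over F_601, and each such polynomial has 4 distinct roots in F_{601^4}. By Möbius inversion the count is N_601(4) = (1/4) Σ_{d|4} μ(4/d) · 601^d = (1/4)(μ(4)·601^1 + μ(2)·601^2 + μ(1)·601^4) = 130465801200/4 = 32616450300.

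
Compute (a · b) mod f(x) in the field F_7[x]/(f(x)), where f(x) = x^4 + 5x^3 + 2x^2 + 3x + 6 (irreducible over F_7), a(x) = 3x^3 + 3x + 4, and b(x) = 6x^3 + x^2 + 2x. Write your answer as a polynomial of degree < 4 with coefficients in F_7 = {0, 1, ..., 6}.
a · b ≡ 6x^3 + 3x^2 + 3x + 3 (mod f(x))

Multiply in F_7[x]: a(x)·b(x) = (3x^3 + 3x + 4)·(6x^3 + x^2 + 2x) = 4x^6 + 3x^5 + 3x^4 + 6x^3 + 3x^2 + x. This has degree ≥ 4, so divide by f(x) over F_7: 4x^6 + 3x^5 + 3x^4 + 6x^3 + 3x^2 + x = (4x^2 + 4x + 3)·(x^4 + 5x^3 + 2x^2 + 3x + 6) + (6x^3 + 3x^2 + 3x + 3). Hence a·b ≡ 6x^3 + 3x^2 + 3x + 3 (mod f). (F_7[x]/(f) is a field with 7^4 = 2401 elements since f is irreducible of degree 4.)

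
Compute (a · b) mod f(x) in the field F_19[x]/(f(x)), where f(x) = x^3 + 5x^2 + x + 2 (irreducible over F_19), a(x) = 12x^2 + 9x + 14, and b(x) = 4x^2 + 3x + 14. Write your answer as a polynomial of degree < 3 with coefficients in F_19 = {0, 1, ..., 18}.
a · b ≡ 17x^2 + 12x (mod f(x))

Multiply in F_19[x]: a(x)·b(x) = (12x^2 + 9x + 14)·(4x^2 + 3x + 14) = 10x^4 + 15x^3 + 4x^2 + 16x + 6. This has degree ≥ 3, so divide by f(x) over F_19: 10x^4 + 15x^3 + 4x^2 + 16x + 6 = (10x + 3)·(x^3 + 5x^2 + x + 2) + (17x^2 + 12x). Hence a·b ≡ 17x^2 + 12x (mod f). (F_19[x]/(f) is a field with 19^3 = 6859 elements since f is irreducible of degree 3.)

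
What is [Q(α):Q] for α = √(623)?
[Q(α):Q] = 2

[Q(α):Q] equals the degree of the minimal polynomial of α. Here α^2 = 623 and x^2 - 623 is irreducible (d = 623 is squarefree, ≠ 1, hence not a square), so deg(m_α) = 2. Thus [Q(α):Q] = 2.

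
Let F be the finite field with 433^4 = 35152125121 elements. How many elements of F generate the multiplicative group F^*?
There are φ(35152125120) = 7775170560 primitive elements

F_q^* is cyclic of order q - 1 = 35152125120. A cyclic group of order m has exactly φ(m) generators. Here m = 35152125120 = 2^6 · 3^3 · 5 · 7 · 31 · 18749, so the number of primitive elements is φ(35152125120) = 7775170560.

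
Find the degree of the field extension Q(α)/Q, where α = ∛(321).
[Q(α):Q] = 3

The minimal polynomial of α is x^3 - 321, irreducible over Q since 321 is not a perfect cube (so x^3 - 321 has no rational root). Hence [Q(α):Q] = deg(m_α) = 3.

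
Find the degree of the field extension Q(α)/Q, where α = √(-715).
[Q(α):Q] = 2

[Q(α):Q] equals the degree of the minimal polynomial of α. Here α^2 = -715 and x^2 + 715 is irreducible (d = -715 is squarefree, ≠ 1, hence not a square), so deg(m_α) = 2. Thus [Q(α):Q] = 2.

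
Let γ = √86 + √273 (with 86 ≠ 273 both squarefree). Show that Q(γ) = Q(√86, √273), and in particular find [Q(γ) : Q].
[Q(γ) : Q] = 4 (equivalently, Q(γ) = Q(√86, √273))

Obviously Q(γ) ⊆ Q(√86, √273), and [Q(√86, √273):Q] = 4 (since 86, 273 are distinct squarefree integers > 1 with 23478 not a perfect square). To show equality we compute the minimal polynomial of γ. From γ = √86 + √273: γ^2 = 86 + 2√(23478) + 273 = 359 + 2√(23478), so γ^2 - 359 = 2√(23478); squaring, (γ^2 - 359)^2 = 4·23478, i.e. γ^4 - 718γ^2 + 128881 - 93912 = 0, i.e. γ^4 - 718γ^2 + 34969 = 0. So γ is a root of x^4 - 718x^2 + 34969. This polynomial is irreducible over Q: it has no rational root (each ±√86 ± √273 is irrational), and any factorization into two quadratics over Q would force √(23478) ∈ Q (pairing opposite roots) or √86, √273 ∈ Q (other pairings), all impossible. Hence [Q(γ):Q] = 4 = [Q(√86, √273):Q], so Q(γ) = Q(√86, √273).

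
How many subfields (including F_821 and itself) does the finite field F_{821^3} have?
F_{821^3} has 2 subfields

The subfields of F_{p^n} are exactly the fields F_{p^d} for d | n (each is the fixed field of the unique index-d subgroup of Gal(F_{p^n}/F_p) ≅ Z/nZ). The divisors of n = 3 are {1, 3}, giving 2 subfields: F_{821^1}, F_{821^3}.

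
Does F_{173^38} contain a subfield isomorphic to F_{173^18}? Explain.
No: F_{173^18} is not a subfield of F_{173^38}

F_{p^m} embeds in F_{p^n} iff m | n. Here 18 ∤ 38 (since 38 = 2·18 + 2 with remainder 2 ≠ 0), so F_{173^18} is not a subfield of F_{173^38}. Equivalently: if it were, the tower law would give 18 = [F_{173^18}:F_173] dividing [F_{173^38}:F_173] = 38, contradiction.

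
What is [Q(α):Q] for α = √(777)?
[Q(α):Q] = 2

[Q(α):Q] equals the degree of the minimal polynomial of α. Here α^2 = 777 and x^2 - 777 is irreducible (d = 777 is squarefree, ≠ 1, hence not a square), so deg(m_α) = 2. Thus [Q(α):Q] = 2.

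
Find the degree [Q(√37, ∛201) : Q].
[Q(√37, ∛201) : Q] = 6

Let L = Q(√37, ∛201). Since Q(√37) ⊂ L and [Q(√37):Q] = 2, the tower law gives 2 | [L:Q]. Likewise Q(∛201) ⊂ L with [Q(∛201):Q] = 3 (because 201 is not a perfect cube), so 3 | [L:Q]. As gcd(2,3) = 1, [L:Q] is divisible by 6. Conversely L is generated over Q by √37 and ∛201, so [L:Q] ≤ 2·3 = 6. Therefore [Q(√37, ∛201) : Q] = 6.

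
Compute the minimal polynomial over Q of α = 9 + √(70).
m_α(x) = x^2 - 18x + 11

From α - 9 = √(70), squaring gives (α - 9)^2 = 70, i.e. α^2 - 18α + 81 = 70, so α^2 - 18α + 11 = 0. The discriminant of x^2 - 18x + 11 is (-18)^2 - 4·(11) = 324 - 44 = 280, and 4·(70) is not a perfect square in Q since 70 is squarefree and ≠ 1. Hence x^2 - 18x + 11 is irreducible over Q and is the minimal polynomial of α.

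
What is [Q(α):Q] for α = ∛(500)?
[Q(α):Q] = 3

The minimal polynomial of α is x^3 - 500, irreducible over Q since 500 is not a perfect cube (so x^3 - 500 has no rational root). Hence [Q(α):Q] = deg(m_α) = 3.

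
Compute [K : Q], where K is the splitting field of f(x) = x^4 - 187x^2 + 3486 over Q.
[K : Q] = 4

Solving the quadratic in x^2: x^2 = (187 ± √(187^2 - 4·3486))/2 = (187 ± √21025)/2 = (187 ± 145)/2, giving x^2 = 21 or x^2 = 166. So f(x) = (x^2 - 21)(x^2 - 166) and the roots of f are ±√21, ±√166. Hence the splitting field is K = Q(√21, √166). Since 21 and 166 are distinct squarefree integers > 1, their product 3486 is not a perfect square, so √166 ∉ Q(√21). By the tower law [K:Q] = [Q(√21,√166):Q(√21)] · [Q(√21):Q] = 2 · 2 = 4.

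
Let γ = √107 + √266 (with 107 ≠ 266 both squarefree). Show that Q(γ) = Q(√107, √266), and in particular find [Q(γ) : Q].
[Q(γ) : Q] = 4 (equivalently, Q(γ) = Q(√107, √266))

Obviously Q(γ) ⊆ Q(√107, √266), and [Q(√107, √266):Q] = 4 (since 107, 266 are distinct squarefree integers > 1 with 28462 not a perfect square). To show equality we compute the minimal polynomial of γ. From γ = √107 + √266: γ^2 = 107 + 2√(28462) + 266 = 373 + 2√(28462), so γ^2 - 373 = 2√(28462); squaring, (γ^2 - 373)^2 = 4·28462, i.e. γ^4 - 746γ^2 + 139129 - 113848 = 0, i.e. γ^4 - 746γ^2 + 25281 = 0. So γ is a root of x^4 - 746x^2 + 25281. This polynomial is irreducible over Q: it has no rational root (each ±√107 ± √266 is irrational), and any factorization into two quadratics over Q would force √(28462) ∈ Q (pairing opposite roots) or √107, √266 ∈ Q (other pairings), all impossible. Hence [Q(γ):Q] = 4 = [Q(√107, √266):Q], so Q(γ) = Q(√107, √266).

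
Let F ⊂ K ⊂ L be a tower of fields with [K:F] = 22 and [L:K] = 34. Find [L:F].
[L:F] = 748

The tower law says that for any tower of field extensions F ⊂ K ⊂ L with finite degrees, [L:F] = [L:K] · [K:F]. Here this gives [L:F] = 34 · 22 = 748.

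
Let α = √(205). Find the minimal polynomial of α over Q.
m_α(x) = x^2 - 205

α satisfies α^2 - 205 = 0, so x^2 - 205 annihilates α. Since d = 205 is squarefree and ≠ 1, it is not a perfect square in Q, so x^2 - 205 has no rational root and is therefore irreducible over Q (a degree-2 polynomial over a field is irreducible iff it has no root). Hence m_α(x) = x^2 - 205.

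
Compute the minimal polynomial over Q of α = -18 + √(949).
m_α(x) = x^2 + 36x - 625

From α + 18 = √(949), squaring gives (α + 18)^2 = 949, i.e. α^2 + 36α + 324 = 949, so α^2 + 36α - 625 = 0. The discriminant of x^2 + 36x - 625 is (36)^2 - 4·(-625) = 1296 + 2500 = 3796, and 4·(949) is not a perfect square in Q since 949 is squarefree and ≠ 1. Hence x^2 + 36x - 625 is irreducible over Q and is the minimal polynomial of α.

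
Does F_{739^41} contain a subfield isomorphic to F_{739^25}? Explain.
No: F_{739^25} is not a subfield of F_{739^41}

F_{p^m} embeds in F_{p^n} iff m | n. Here 25 ∤ 41 (since 41 = 1·25 + 16 with remainder 16 ≠ 0), so F_{739^25} is not a subfield of F_{739^41}. Equivalently: if it were, the tower law would give 25 = [F_{739^25}:F_739] dividing [F_{739^41}:F_739] = 41, contradiction.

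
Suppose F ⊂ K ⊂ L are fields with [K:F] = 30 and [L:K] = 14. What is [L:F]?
[L:F] = 420

The tower law says that for any tower of field extensions F ⊂ K ⊂ L with finite degrees, [L:F] = [L:K] · [K:F]. Here this gives [L:F] = 14 · 30 = 420.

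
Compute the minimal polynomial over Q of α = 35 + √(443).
m_α(x) = x^2 - 70x + 782

From α - 35 = √(443), squaring gives (α - 35)^2 = 443, i.e. α^2 - 70α + 1225 = 443, so α^2 - 70α + 782 = 0. The discriminant of x^2 - 70x + 782 is (-70)^2 - 4·(782) = 4900 - 3128 = 1772, and 4·(443) is not a perfect square in Q since 443 is squarefree and ≠ 1. Hence x^2 - 70x + 782 is irreducible over Q and is the minimal polynomial of α.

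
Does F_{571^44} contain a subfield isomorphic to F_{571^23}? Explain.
No: F_{571^23} is not a subfield of F_{571^44}

F_{p^m} embeds in F_{p^n} iff m | n. Here 23 ∤ 44 (since 44 = 1·23 + 21 with remainder 21 ≠ 0), so F_{571^23} is not a subfield of F_{571^44}. Equivalently: if it were, the tower law would give 23 = [F_{571^23}:F_571] dividing [F_{571^44}:F_571] = 44, contradiction.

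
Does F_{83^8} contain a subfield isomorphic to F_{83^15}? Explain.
No: F_{83^15} is not a subfield of F_{83^8}

F_{p^m} embeds in F_{p^n} iff m | n. Here 15 ∤ 8 (since 8 = 0·15 + 8 with remainder 8 ≠ 0), so F_{83^15} is not a subfield of F_{83^8}. Equivalently: if it were, the tower law would give 15 = [F_{83^15}:F_83] dividing [F_{83^8}:F_83] = 8, contradiction.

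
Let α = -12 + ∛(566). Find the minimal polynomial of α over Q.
m_α(x) = x^3 + 36x^2 + 432x + 1162

Set β = α + 12 = ∛(566), so β^3 = 566. Then (α + 12)^3 - 566 = 0, i.e. α is a root of g(x) = (x + 12)^3 - 566 = x^3 + 36x^2 + 432x + 1162. Since g(x) = h(x + 12) where h(x) = x^3 - 566, and h is irreducible over Q (because 566 is not a perfect cube, so h has no rational root, and a monic cubic with no rational root is irreducible), g is also irreducible (irreducibility is preserved under the substitution x → x + 12). Hence m_α(x) = x^3 + 36x^2 + 432x + 1162.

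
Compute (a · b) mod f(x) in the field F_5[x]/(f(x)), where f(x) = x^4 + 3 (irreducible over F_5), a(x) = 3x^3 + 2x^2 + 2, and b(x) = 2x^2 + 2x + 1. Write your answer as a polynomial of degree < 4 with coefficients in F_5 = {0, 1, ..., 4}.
a · b ≡ 2x^3 + x^2 + x + 2 (mod f(x))

Multiply in F_5[x]: a(x)·b(x) = (3x^3 + 2x^2 + 2)·(2x^2 + 2x + 1) = x^5 + 2x^3 + x^2 + 4x + 2. This has degree ≥ 4, so divide by f(x) over F_5: x^5 + 2x^3 + x^2 + 4x + 2 = (x)·(x^4 + 3) + (2x^3 + x^2 + x + 2). Hence a·b ≡ 2x^3 + x^2 + x + 2 (mod f). (F_5[x]/(f) is a field with 5^4 = 625 elements since f is irreducible of degree 4.)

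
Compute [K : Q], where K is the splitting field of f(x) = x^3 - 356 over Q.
[K : Q] = 6

The roots of x^3 - 356 are ∛356, ω∛356, ω^2∛356 where ω = e^(2πi/3) is a primitive cube root of unity, so K = Q(∛356, ω). Now [Q(∛356):Q] = 3 (since 356 is not a perfect cube, x^3 - 356 is irreducible) and [Q(ω):Q] = 2. Both 2 and 3 divide [K:Q], and [K:Q] ≤ 3·2 = 6, so [K:Q] = 6. (Equivalently: Q(∛356) ⊂ R but ω ∉ R, so [K : Q(∛356)] = 2.)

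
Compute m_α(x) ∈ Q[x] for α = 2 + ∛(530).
m_α(x) = x^3 - 6x^2 + 12x - 538

Set β = α - 2 = ∛(530), so β^3 = 530. Then (α - 2)^3 - 530 = 0, i.e. α is a root of g(x) = (x - 2)^3 - 530 = x^3 - 6x^2 + 12x - 538. Since g(x) = h(x - 2) where h(x) = x^3 - 530, and h is irreducible over Q (because 530 is not a perfect cube, so h has no rational root, and a monic cubic with no rational root is irreducible), g is also irreducible (irreducibility is preserved under the substitution x → x - 2). Hence m_α(x) = x^3 - 6x^2 + 12x - 538.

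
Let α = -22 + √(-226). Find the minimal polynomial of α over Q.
m_α(x) = x^2 + 44x + 710

From α + 22 = √(-226), squaring gives (α + 22)^2 = -226, i.e. α^2 + 44α + 484 = -226, so α^2 + 44α + 710 = 0. The discriminant of x^2 + 44x + 710 is (44)^2 - 4·(710) = 1936 - 2840 = -904, and 4·(-226) is not a perfect square in Q since -226 is squarefree and ≠ 1. Hence x^2 + 44x + 710 is irreducible over Q and is the minimal polynomial of α.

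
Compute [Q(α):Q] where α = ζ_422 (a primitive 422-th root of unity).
[Q(α):Q] = 210

The minimal polynomial of ζ_422 over Q is the 422-th cyclotomic polynomial Φ_422(x), which is irreducible over Q and has degree φ(422) = 210. Hence [Q(α):Q] = φ(422) = 210.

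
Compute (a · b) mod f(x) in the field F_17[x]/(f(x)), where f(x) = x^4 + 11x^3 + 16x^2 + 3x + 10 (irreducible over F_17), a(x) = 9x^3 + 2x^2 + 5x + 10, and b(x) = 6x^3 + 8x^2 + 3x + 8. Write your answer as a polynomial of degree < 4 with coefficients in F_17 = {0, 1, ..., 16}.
a · b ≡ 13x^3 + 4x^2 + 12x (mod f(x))

Multiply in F_17[x]: a(x)·b(x) = (9x^3 + 2x^2 + 5x + 10)·(6x^3 + 8x^2 + 3x + 8) = 3x^6 + 16x^5 + 5x^4 + 8x^3 + 9x^2 + 2x + 12. This has degree ≥ 4, so divide by f(x) over F_17: 3x^6 + 16x^5 + 5x^4 + 8x^3 + 9x^2 + 2x + 12 = (3x^2 + 8)·(x^4 + 11x^3 + 16x^2 + 3x + 10) + (13x^3 + 4x^2 + 12x). Hence a·b ≡ 13x^3 + 4x^2 + 12x (mod f). (F_17[x]/(f) is a field with 17^4 = 83521 elements since f is irreducible of degree 4.)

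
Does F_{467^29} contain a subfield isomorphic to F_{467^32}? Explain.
No: F_{467^32} is not a subfield of F_{467^29}

F_{p^m} embeds in F_{p^n} iff m | n. Here 32 ∤ 29 (since 29 = 0·32 + 29 with remainder 29 ≠ 0), so F_{467^32} is not a subfield of F_{467^29}. Equivalently: if it were, the tower law would give 32 = [F_{467^32}:F_467] dividing [F_{467^29}:F_467] = 29, contradiction.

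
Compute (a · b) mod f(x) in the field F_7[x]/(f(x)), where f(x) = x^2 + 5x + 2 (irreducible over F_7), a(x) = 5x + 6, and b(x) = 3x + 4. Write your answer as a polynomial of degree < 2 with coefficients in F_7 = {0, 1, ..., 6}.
a · b ≡ 5x + 1 (mod f(x))

Multiply in F_7[x]: a(x)·b(x) = (5x + 6)·(3x + 4) = x^2 + 3x + 3. This has degree ≥ 2, so divide by f(x) over F_7: x^2 + 3x + 3 = (1)·(x^2 + 5x + 2) + (5x + 1). Hence a·b ≡ 5x + 1 (mod f). (F_7[x]/(f) is a field with 7^2 = 49 elements since f is irreducible of degree 2.)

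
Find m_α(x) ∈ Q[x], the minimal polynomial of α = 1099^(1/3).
m_α(x) = x^3 - 1099

α satisfies α^3 = 1099, so x^3 - 1099 annihilates α. By the rational root test, a rational root p/q (in lowest terms) of x^3 - 1099 would satisfy p^3 = 1099 q^3, forcing q = 1 and p^3 = 1099; but 1099 is not a perfect cube, contradiction. A monic cubic over Q with no rational root is irreducible (any nontrivial factorization would include a linear factor). Hence x^3 - 1099 is the minimal polynomial of α, and in particular [Q(α):Q] = 3.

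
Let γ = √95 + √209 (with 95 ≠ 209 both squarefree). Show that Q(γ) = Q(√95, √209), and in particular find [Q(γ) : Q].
[Q(γ) : Q] = 4 (equivalently, Q(γ) = Q(√95, √209))

Obviously Q(γ) ⊆ Q(√95, √209), and [Q(√95, √209):Q] = 4 (since 95, 209 are distinct squarefree integers > 1 with 19855 not a perfect square). To show equality we compute the minimal polynomial of γ. From γ = √95 + √209: γ^2 = 95 + 2√(19855) + 209 = 304 + 2√(19855), so γ^2 - 304 = 2√(19855); squaring, (γ^2 - 304)^2 = 4·19855, i.e. γ^4 - 608γ^2 + 92416 - 79420 = 0, i.e. γ^4 - 608γ^2 + 12996 = 0. So γ is a root of x^4 - 608x^2 + 12996. This polynomial is irreducible over Q: it has no rational root (each ±√95 ± √209 is irrational), and any factorization into two quadratics over Q would force √(19855) ∈ Q (pairing opposite roots) or √95, √209 ∈ Q (other pairings), all impossible. Hence [Q(γ):Q] = 4 = [Q(√95, √209):Q], so Q(γ) = Q(√95, √209).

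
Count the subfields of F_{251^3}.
F_{251^3} has 2 subfields

The subfields of F_{p^n} are exactly the fields F_{p^d} for d | n (each is the fixed field of the unique index-d subgroup of Gal(F_{p^n}/F_p) ≅ Z/nZ). The divisors of n = 3 are {1, 3}, giving 2 subfields: F_{251^1}, F_{251^3}.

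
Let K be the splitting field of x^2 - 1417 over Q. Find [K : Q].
[K : Q] = 2

f(x) = x^2 - 1417 factors as (x - √1417)(x + √1417). The splitting field is K = Q(√1417). Since 1417 is squarefree and > 1, it is not a perfect square, so x^2 - 1417 is irreducible over Q and [Q(√1417) : Q] = 2. Hence [K : Q] = 2.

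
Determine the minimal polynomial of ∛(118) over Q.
m_α(x) = x^3 - 118

α satisfies α^3 = 118, so x^3 - 118 annihilates α. By the rational root test, a rational root p/q (in lowest terms) of x^3 - 118 would satisfy p^3 = 118 q^3, forcing q = 1 and p^3 = 118; but 118 is not a perfect cube, contradiction. A monic cubic over Q with no rational root is irreducible (any nontrivial factorization would include a linear factor). Hence x^3 - 118 is the minimal polynomial of α, and in particular [Q(α):Q] = 3.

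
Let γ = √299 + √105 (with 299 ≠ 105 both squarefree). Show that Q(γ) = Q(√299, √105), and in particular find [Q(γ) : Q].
[Q(γ) : Q] = 4 (equivalently, Q(γ) = Q(√299, √105))

Obviously Q(γ) ⊆ Q(√299, √105), and [Q(√299, √105):Q] = 4 (since 299, 105 are distinct squarefree integers > 1 with 31395 not a perfect square). To show equality we compute the minimal polynomial of γ. From γ = √299 + √105: γ^2 = 299 + 2√(31395) + 105 = 404 + 2√(31395), so γ^2 - 404 = 2√(31395); squaring, (γ^2 - 404)^2 = 4·31395, i.e. γ^4 - 808γ^2 + 163216 - 125580 = 0, i.e. γ^4 - 808γ^2 + 37636 = 0. So γ is a root of x^4 - 808x^2 + 37636. This polynomial is irreducible over Q: it has no rational root (each ±√299 ± √105 is irrational), and any factorization into two quadratics over Q would force √(31395) ∈ Q (pairing opposite roots) or √299, √105 ∈ Q (other pairings), all impossible. Hence [Q(γ):Q] = 4 = [Q(√299, √105):Q], so Q(γ) = Q(√299, √105).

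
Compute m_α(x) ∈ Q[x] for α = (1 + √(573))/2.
m_α(x) = x^2 - x - 143

From 2α - 1 = √(573), squaring gives (2α - 1)^2 = 573, i.e. 4α^2 - 4α + 1 = 573, so α^2 - α + (1 - 573)/4 = 0. Since 573 ≡ 1 (mod 4), (1 - 573)/4 = -143 ∈ Z. The polynomial x^2 - x - 143 has discriminant 1 - 4·(-143) = 573, which is not a perfect square in Q (d = 573 is squarefree and ≠ 1), so x^2 - x - 143 is irreducible over Q. It is the minimal polynomial of α.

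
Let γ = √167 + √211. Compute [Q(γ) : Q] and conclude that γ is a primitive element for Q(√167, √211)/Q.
[Q(γ) : Q] = 4 (equivalently, Q(γ) = Q(√167, √211))

Obviously Q(γ) ⊆ Q(√167, √211), and [Q(√167, √211):Q] = 4 (since 167, 211 are distinct squarefree integers > 1 with 35237 not a perfect square). To show equality we compute the minimal polynomial of γ. From γ = √167 + √211: γ^2 = 167 + 2√(35237) + 211 = 378 + 2√(35237), so γ^2 - 378 = 2√(35237); squaring, (γ^2 - 378)^2 = 4·35237, i.e. γ^4 - 756γ^2 + 142884 - 140948 = 0, i.e. γ^4 - 756γ^2 + 1936 = 0. So γ is a root of x^4 - 756x^2 + 1936. This polynomial is irreducible over Q: it has no rational root (each ±√167 ± √211 is irrational), and any factorization into two quadratics over Q would force √(35237) ∈ Q (pairing opposite roots) or √167, √211 ∈ Q (other pairings), all impossible. Hence [Q(γ):Q] = 4 = [Q(√167, √211):Q], so Q(γ) = Q(√167, √211).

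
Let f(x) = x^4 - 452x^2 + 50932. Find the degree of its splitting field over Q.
[K : Q] = 4

Solving the quadratic in x^2: x^2 = (452 ± √(452^2 - 4·50932))/2 = (452 ± √576)/2 = (452 ± 24)/2, giving x^2 = 214 or x^2 = 238. So f(x) = (x^2 - 214)(x^2 - 238) and the roots of f are ±√214, ±√238. Hence the splitting field is K = Q(√214, √238). Since 214 and 238 are distinct squarefree integers > 1, their product 50932 is not a perfect square, so √238 ∉ Q(√214). By the tower law [K:Q] = [Q(√214,√238):Q(√214)] · [Q(√214):Q] = 2 · 2 = 4.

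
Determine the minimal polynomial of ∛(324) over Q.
m_α(x) = x^3 - 324

α satisfies α^3 = 324, so x^3 - 324 annihilates α. By the rational root test, a rational root p/q (in lowest terms) of x^3 - 324 would satisfy p^3 = 324 q^3, forcing q = 1 and p^3 = 324; but 324 is not a perfect cube, contradiction. A monic cubic over Q with no rational root is irreducible (any nontrivial factorization would include a linear factor). Hence x^3 - 324 is the minimal polynomial of α, and in particular [Q(α):Q] = 3.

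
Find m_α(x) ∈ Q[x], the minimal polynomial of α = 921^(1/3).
m_α(x) = x^3 - 921

α satisfies α^3 = 921, so x^3 - 921 annihilates α. By the rational root test, a rational root p/q (in lowest terms) of x^3 - 921 would satisfy p^3 = 921 q^3, forcing q = 1 and p^3 = 921; but 921 is not a perfect cube, contradiction. A monic cubic over Q with no rational root is irreducible (any nontrivial factorization would include a linear factor). Hence x^3 - 921 is the minimal polynomial of α, and in particular [Q(α):Q] = 3.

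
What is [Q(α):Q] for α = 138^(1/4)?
[Q(α):Q] = 4

α is a root of x^4 - 138. By Eisenstein's criterion at the prime p = 2 (which divides the constant term 138 but p^2 = 4 does not, since 138 is squarefree), x^4 - 138 is irreducible over Q. Hence [Q(α):Q] = 4.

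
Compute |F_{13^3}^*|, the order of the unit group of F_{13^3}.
|F_{13^3}^*| = 2196

F_{13^3} has 13^3 = 2197 elements; its multiplicative group consists of all nonzero elements, so |F_{13^3}^*| = 2197 - 1 = 2196. (It is cyclic since any finite subgroup of the multiplicative group of a field is cyclic.)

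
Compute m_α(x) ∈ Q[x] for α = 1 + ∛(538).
m_α(x) = x^3 - 3x^2 + 3x - 539

Set β = α - 1 = ∛(538), so β^3 = 538. Then (α - 1)^3 - 538 = 0, i.e. α is a root of g(x) = (x - 1)^3 - 538 = x^3 - 3x^2 + 3x - 539. Since g(x) = h(x - 1) where h(x) = x^3 - 538, and h is irreducible over Q (because 538 is not a perfect cube, so h has no rational root, and a monic cubic with no rational root is irreducible), g is also irreducible (irreducibility is preserved under the substitution x → x - 1). Hence m_α(x) = x^3 - 3x^2 + 3x - 539.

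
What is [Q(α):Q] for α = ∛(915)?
[Q(α):Q] = 3

The minimal polynomial of α is x^3 - 915, irreducible over Q since 915 is not a perfect cube (so x^3 - 915 has no rational root). Hence [Q(α):Q] = deg(m_α) = 3.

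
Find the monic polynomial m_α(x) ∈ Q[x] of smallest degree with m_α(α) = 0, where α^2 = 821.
m_α(x) = x^2 - 821

α satisfies α^2 - 821 = 0, so x^2 - 821 annihilates α. Since d = 821 is squarefree and ≠ 1, it is not a perfect square in Q, so x^2 - 821 has no rational root and is therefore irreducible over Q (a degree-2 polynomial over a field is irreducible iff it has no root). Hence m_α(x) = x^2 - 821.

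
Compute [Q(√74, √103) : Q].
[Q(√74, √103) : Q] = 4

[Q(√74):Q] = 2 (min poly x^2 - 74, irreducible since 74 is squarefree > 1). For the top step, suppose √103 ∈ Q(√74), say √103 = c + d√74 with c, d ∈ Q. Squaring: 103 = c^2 + 74d^2 + 2cd√74. Since √74 ∉ Q this forces 2cd = 0. If d = 0 then √103 = c ∈ Q, contradicting 103 squarefree > 1. If c = 0 then 103 = 74d^2, so 74·103 = (74d)^2 is a perfect square in Q — but 74·103 = 7622 is not a perfect square (since 74 and 103 are distinct squarefree integers). Contradiction. Hence √103 ∉ Q(√74), so x^2 - 103 stays irreducible over Q(√74) and [Q(√74, √103) : Q(√74)] = 2. By the tower law, [Q(√74, √103) : Q] = 2 · 2 = 4.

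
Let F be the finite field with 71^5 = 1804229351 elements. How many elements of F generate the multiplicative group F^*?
There are φ(1804229350) = 559440000 primitive elements

F_q^* is cyclic of order q - 1 = 1804229350. A cyclic group of order m has exactly φ(m) generators. Here m = 1804229350 = 2 · 5^2 · 7 · 11 · 211 · 2221, so the number of primitive elements is φ(1804229350) = 559440000.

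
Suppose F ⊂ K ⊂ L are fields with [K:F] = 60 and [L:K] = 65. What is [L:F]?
[L:F] = 3900

The tower law says that for any tower of field extensions F ⊂ K ⊂ L with finite degrees, [L:F] = [L:K] · [K:F]. Here this gives [L:F] = 65 · 60 = 3900.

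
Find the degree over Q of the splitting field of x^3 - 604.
[K : Q] = 6

The roots of x^3 - 604 are ∛604, ω∛604, ω^2∛604 where ω = e^(2πi/3) is a primitive cube root of unity, so K = Q(∛604, ω). Now [Q(∛604):Q] = 3 (since 604 is not a perfect cube, x^3 - 604 is irreducible) and [Q(ω):Q] = 2. Both 2 and 3 divide [K:Q], and [K:Q] ≤ 3·2 = 6, so [K:Q] = 6. (Equivalently: Q(∛604) ⊂ R but ω ∉ R, so [K : Q(∛604)] = 2.)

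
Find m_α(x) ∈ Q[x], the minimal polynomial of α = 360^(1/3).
m_α(x) = x^3 - 360

α satisfies α^3 = 360, so x^3 - 360 annihilates α. By the rational root test, a rational root p/q (in lowest terms) of x^3 - 360 would satisfy p^3 = 360 q^3, forcing q = 1 and p^3 = 360; but 360 is not a perfect cube, contradiction. A monic cubic over Q with no rational root is irreducible (any nontrivial factorization would include a linear factor). Hence x^3 - 360 is the minimal polynomial of α, and in particular [Q(α):Q] = 3.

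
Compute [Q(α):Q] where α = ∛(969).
[Q(α):Q] = 3

The minimal polynomial of α is x^3 - 969, irreducible over Q since 969 is not a perfect cube (so x^3 - 969 has no rational root). Hence [Q(α):Q] = deg(m_α) = 3.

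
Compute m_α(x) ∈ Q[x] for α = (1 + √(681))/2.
m_α(x) = x^2 - x - 170

From 2α - 1 = √(681), squaring gives (2α - 1)^2 = 681, i.e. 4α^2 - 4α + 1 = 681, so α^2 - α + (1 - 681)/4 = 0. Since 681 ≡ 1 (mod 4), (1 - 681)/4 = -170 ∈ Z. The polynomial x^2 - x - 170 has discriminant 1 - 4·(-170) = 681, which is not a perfect square in Q (d = 681 is squarefree and ≠ 1), so x^2 - x - 170 is irreducible over Q. It is the minimal polynomial of α.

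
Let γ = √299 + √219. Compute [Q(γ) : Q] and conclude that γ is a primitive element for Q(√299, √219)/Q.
[Q(γ) : Q] = 4 (equivalently, Q(γ) = Q(√299, √219))

Obviously Q(γ) ⊆ Q(√299, √219), and [Q(√299, √219):Q] = 4 (since 299, 219 are distinct squarefree integers > 1 with 65481 not a perfect square). To show equality we compute the minimal polynomial of γ. From γ = √299 + √219: γ^2 = 299 + 2√(65481) + 219 = 518 + 2√(65481), so γ^2 - 518 = 2√(65481); squaring, (γ^2 - 518)^2 = 4·65481, i.e. γ^4 - 1036γ^2 + 268324 - 261924 = 0, i.e. γ^4 - 1036γ^2 + 6400 = 0. So γ is a root of x^4 - 1036x^2 + 6400. This polynomial is irreducible over Q: it has no rational root (each ±√299 ± √219 is irrational), and any factorization into two quadratics over Q would force √(65481) ∈ Q (pairing opposite roots) or √299, √219 ∈ Q (other pairings), all impossible. Hence [Q(γ):Q] = 4 = [Q(√299, √219):Q], so Q(γ) = Q(√299, √219).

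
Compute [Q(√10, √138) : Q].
[Q(√10, √138) : Q] = 4

[Q(√10):Q] = 2 (min poly x^2 - 10, irreducible since 10 is squarefree > 1). For the top step, suppose √138 ∈ Q(√10), say √138 = c + d√10 with c, d ∈ Q. Squaring: 138 = c^2 + 10d^2 + 2cd√10. Since √10 ∉ Q this forces 2cd = 0. If d = 0 then √138 = c ∈ Q, contradicting 138 squarefree > 1. If c = 0 then 138 = 10d^2, so 10·138 = (10d)^2 is a perfect square in Q — but 10·138 = 1380 is not a perfect square (since 10 and 138 are distinct squarefree integers). Contradiction. Hence √138 ∉ Q(√10), so x^2 - 138 stays irreducible over Q(√10) and [Q(√10, √138) : Q(√10)] = 2. By the tower law, [Q(√10, √138) : Q] = 2 · 2 = 4.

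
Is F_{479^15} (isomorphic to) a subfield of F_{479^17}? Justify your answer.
No: F_{479^15} is not a subfield of F_{479^17}

F_{p^m} embeds in F_{p^n} iff m | n. Here 15 ∤ 17 (since 17 = 1·15 + 2 with remainder 2 ≠ 0), so F_{479^15} is not a subfield of F_{479^17}. Equivalently: if it were, the tower law would give 15 = [F_{479^15}:F_479] dividing [F_{479^17}:F_479] = 17, contradiction.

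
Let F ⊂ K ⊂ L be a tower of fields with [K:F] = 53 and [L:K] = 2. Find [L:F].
[L:F] = 106

The tower law says that for any tower of field extensions F ⊂ K ⊂ L with finite degrees, [L:F] = [L:K] · [K:F]. Here this gives [L:F] = 2 · 53 = 106.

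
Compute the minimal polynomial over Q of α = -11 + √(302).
m_α(x) = x^2 + 22x - 181

From α + 11 = √(302), squaring gives (α + 11)^2 = 302, i.e. α^2 + 22α + 121 = 302, so α^2 + 22α - 181 = 0. The discriminant of x^2 + 22x - 181 is (22)^2 - 4·(-181) = 484 + 724 = 1208, and 4·(302) is not a perfect square in Q since 302 is squarefree and ≠ 1. Hence x^2 + 22x - 181 is irreducible over Q and is the minimal polynomial of α.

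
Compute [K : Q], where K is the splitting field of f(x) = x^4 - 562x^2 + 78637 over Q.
[K : Q] = 4

Solving the quadratic in x^2: x^2 = (562 ± √(562^2 - 4·78637))/2 = (562 ± √1296)/2 = (562 ± 36)/2, giving x^2 = 299 or x^2 = 263. So f(x) = (x^2 - 299)(x^2 - 263) and the roots of f are ±√299, ±√263. Hence the splitting field is K = Q(√299, √263). Since 299 and 263 are distinct squarefree integers > 1, their product 78637 is not a perfect square, so √263 ∉ Q(√299). By the tower law [K:Q] = [Q(√299,√263):Q(√299)] · [Q(√299):Q] = 2 · 2 = 4.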